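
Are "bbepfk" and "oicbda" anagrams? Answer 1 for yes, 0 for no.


Strings: "bbepfk", "oicbda"
Sorted first:  bbefkp
Sorted second: abcdio
Differ at position 0: 'b' vs 'a' => not anagrams

0


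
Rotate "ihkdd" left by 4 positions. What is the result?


Input: "ihkdd", rotate left by 4
First 4 characters: "ihkd"
Remaining characters: "d"
Concatenate remaining + first: "d" + "ihkd" = "dihkd"

dihkd


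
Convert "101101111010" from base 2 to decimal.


Input: "101101111010" in base 2
Positional expansion:
  Digit '1' (value 1) x 2^11 = 2048
  Digit '0' (value 0) x 2^10 = 0
  Digit '1' (value 1) x 2^9 = 512
  Digit '1' (value 1) x 2^8 = 256
  Digit '0' (value 0) x 2^7 = 0
  Digit '1' (value 1) x 2^6 = 64
  Digit '1' (value 1) x 2^5 = 32
  Digit '1' (value 1) x 2^4 = 16
  Digit '1' (value 1) x 2^3 = 8
  Digit '0' (value 0) x 2^2 = 0
  Digit '1' (value 1) x 2^1 = 2
  Digit '0' (value 0) x 2^0 = 0
Sum = 2938

2938


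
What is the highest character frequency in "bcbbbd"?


Input: bcbbbd
Character counts:
  'b': 4
  'c': 1
  'd': 1
Maximum frequency: 4

4


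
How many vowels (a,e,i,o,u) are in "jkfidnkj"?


Input: jkfidnkj
Checking each character:
  'j' at position 0: consonant
  'k' at position 1: consonant
  'f' at position 2: consonant
  'i' at position 3: vowel (running total: 1)
  'd' at position 4: consonant
  'n' at position 5: consonant
  'k' at position 6: consonant
  'j' at position 7: consonant
Total vowels: 1

1


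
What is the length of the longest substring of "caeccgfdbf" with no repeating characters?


Input: "caeccgfdbf"
Sliding window (track last position of each char):
  Position 0 ('c'): window [0,0] length 1 -- new best
  Position 1 ('a'): window [0,1] length 2 -- new best
  Position 2 ('e'): window [0,2] length 3 -- new best
  Position 3 ('c'): repeat (last at 0), move window start to 1
  Position 3 ('c'): window [1,3] length 3
  Position 4 ('c'): repeat (last at 3), move window start to 4
  Position 4 ('c'): window [4,4] length 1
  Position 5 ('g'): window [4,5] length 2
  Position 6 ('f'): window [4,6] length 3
  Position 7 ('d'): window [4,7] length 4 -- new best
  Position 8 ('b'): window [4,8] length 5 -- new best
  Position 9 ('f'): repeat (last at 6), move window start to 7
  Position 9 ('f'): window [7,9] length 3
Longest substring with no repeats: "cgfdb" with length 5

5


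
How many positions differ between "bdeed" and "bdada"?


Comparing "bdeed" and "bdada" position by position:
  Position 0: 'b' vs 'b' => same
  Position 1: 'd' vs 'd' => same
  Position 2: 'e' vs 'a' => DIFFER
  Position 3: 'e' vs 'd' => DIFFER
  Position 4: 'd' vs 'a' => DIFFER
Positions that differ: 3

3


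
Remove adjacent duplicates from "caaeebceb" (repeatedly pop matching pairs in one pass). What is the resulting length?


Input: caaeebceb
Stack-based adjacent duplicate removal:
  Read 'c': push. Stack: c
  Read 'a': push. Stack: ca
  Read 'a': matches stack top 'a' => pop. Stack: c
  Read 'e': push. Stack: ce
  Read 'e': matches stack top 'e' => pop. Stack: c
  Read 'b': push. Stack: cb
  Read 'c': push. Stack: cbc
  Read 'e': push. Stack: cbce
  Read 'b': push. Stack: cbceb
Final stack: "cbceb" (length 5)

5


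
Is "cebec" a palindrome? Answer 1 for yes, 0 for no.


Input: cebec
Reversed: cebec
  Compare pos 0 ('c') with pos 4 ('c'): match
  Compare pos 1 ('e') with pos 3 ('e'): match
Result: palindrome

1


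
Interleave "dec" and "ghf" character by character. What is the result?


Interleaving "dec" and "ghf":
  Position 0: 'd' from first, 'g' from second => "dg"
  Position 1: 'e' from first, 'h' from second => "eh"
  Position 2: 'c' from first, 'f' from second => "cf"
Result: dgehcf

dgehcf


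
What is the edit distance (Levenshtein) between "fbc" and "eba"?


Computing edit distance: "fbc" -> "eba"
DP table:
           e    b    a
      0    1    2    3
  f   1    1    2    3
  b   2    2    1    2
  c   3    3    2    2
Edit distance = dp[3][3] = 2

2


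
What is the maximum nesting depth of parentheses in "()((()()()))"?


Input: "()((()()()))"
Tracking depth:
  Position 0 '(': depth becomes 1
  Position 1 ')': depth becomes 0
  Position 2 '(': depth becomes 1
  Position 3 '(': depth becomes 2
  Position 4 '(': depth becomes 3
  Position 5 ')': depth becomes 2
  Position 6 '(': depth becomes 3
  Position 7 ')': depth becomes 2
  Position 8 '(': depth becomes 3
  Position 9 ')': depth becomes 2
  Position 10 ')': depth becomes 1
  Position 11 ')': depth becomes 0
Maximum depth reached: 3

3


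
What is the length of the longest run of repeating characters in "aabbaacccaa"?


Input: "aabbaacccaa"
Scanning for longest run:
  Position 1 ('a'): continues run of 'a', length=2
  Position 2 ('b'): new char, reset run to 1
  Position 3 ('b'): continues run of 'b', length=2
  Position 4 ('a'): new char, reset run to 1
  Position 5 ('a'): continues run of 'a', length=2
  Position 6 ('c'): new char, reset run to 1
  Position 7 ('c'): continues run of 'c', length=2
  Position 8 ('c'): continues run of 'c', length=3
  Position 9 ('a'): new char, reset run to 1
  Position 10 ('a'): continues run of 'a', length=2
Longest run: 'c' with length 3

3


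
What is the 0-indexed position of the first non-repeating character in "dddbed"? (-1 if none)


Input: dddbed
Character frequencies:
  'b': 1
  'd': 4
  'e': 1
Scanning left to right for freq == 1:
  Position 0 ('d'): freq=4, skip
  Position 1 ('d'): freq=4, skip
  Position 2 ('d'): freq=4, skip
  Position 3 ('b'): unique! => answer = 3

3


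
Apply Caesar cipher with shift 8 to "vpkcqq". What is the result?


Caesar cipher: shift "vpkcqq" by 8
  'v' (pos 21) + 8 = pos 3 = 'd'
  'p' (pos 15) + 8 = pos 23 = 'x'
  'k' (pos 10) + 8 = pos 18 = 's'
  'c' (pos 2) + 8 = pos 10 = 'k'
  'q' (pos 16) + 8 = pos 24 = 'y'
  'q' (pos 16) + 8 = pos 24 = 'y'
Result: dxskyy

dxskyy


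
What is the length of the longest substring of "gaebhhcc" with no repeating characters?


Input: "gaebhhcc"
Sliding window (track last position of each char):
  Position 0 ('g'): window [0,0] length 1 -- new best
  Position 1 ('a'): window [0,1] length 2 -- new best
  Position 2 ('e'): window [0,2] length 3 -- new best
  Position 3 ('b'): window [0,3] length 4 -- new best
  Position 4 ('h'): window [0,4] length 5 -- new best
  Position 5 ('h'): repeat (last at 4), move window start to 5
  Position 5 ('h'): window [5,5] length 1
  Position 6 ('c'): window [5,6] length 2
  Position 7 ('c'): repeat (last at 6), move window start to 7
  Position 7 ('c'): window [7,7] length 1
Longest substring with no repeats: "gaebh" with length 5

5


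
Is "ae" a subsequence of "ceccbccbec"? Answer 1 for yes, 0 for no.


Check if "ae" is a subsequence of "ceccbccbec"
Greedy scan:
  Position 0 ('c'): no match needed
  Position 1 ('e'): no match needed
  Position 2 ('c'): no match needed
  Position 3 ('c'): no match needed
  Position 4 ('b'): no match needed
  Position 5 ('c'): no match needed
  Position 6 ('c'): no match needed
  Position 7 ('b'): no match needed
  Position 8 ('e'): no match needed
  Position 9 ('c'): no match needed
Only matched 0/2 characters => not a subsequence

0


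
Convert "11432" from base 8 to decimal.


Input: "11432" in base 8
Positional expansion:
  Digit '1' (value 1) x 8^4 = 4096
  Digit '1' (value 1) x 8^3 = 512
  Digit '4' (value 4) x 8^2 = 256
  Digit '3' (value 3) x 8^1 = 24
  Digit '2' (value 2) x 8^0 = 2
Sum = 4890

4890


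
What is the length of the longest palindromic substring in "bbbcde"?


Input: "bbbcde"
Checking substrings for palindromes:
  [0:3] "bbb" (len 3) => palindrome
  [0:2] "bb" (len 2) => palindrome
  [1:3] "bb" (len 2) => palindrome
Longest palindromic substring: "bbb" with length 3

3


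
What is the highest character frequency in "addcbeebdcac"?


Input: addcbeebdcac
Character counts:
  'a': 2
  'b': 2
  'c': 3
  'd': 3
  'e': 2
Maximum frequency: 3

3


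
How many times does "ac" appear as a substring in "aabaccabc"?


Searching for "ac" in "aabaccabc"
Scanning each position:
  Position 0: "aa" => no
  Position 1: "ab" => no
  Position 2: "ba" => no
  Position 3: "ac" => MATCH
  Position 4: "cc" => no
  Position 5: "ca" => no
  Position 6: "ab" => no
  Position 7: "bc" => no
Total occurrences: 1

1


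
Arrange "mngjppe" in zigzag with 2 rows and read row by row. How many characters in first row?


Zigzag "mngjppe" into 2 rows:
Placing characters:
  'm' => row 0
  'n' => row 1
  'g' => row 0
  'j' => row 1
  'p' => row 0
  'p' => row 1
  'e' => row 0
Rows:
  Row 0: "mgpe"
  Row 1: "njp"
First row length: 4

4


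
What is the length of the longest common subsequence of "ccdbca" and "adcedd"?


LCS of "ccdbca" and "adcedd"
DP table:
           a    d    c    e    d    d
      0    0    0    0    0    0    0
  c   0    0    0    1    1    1    1
  c   0    0    0    1    1    1    1
  d   0    0    1    1    1    2    2
  b   0    0    1    1    1    2    2
  c   0    0    1    2    2    2    2
  a   0    1    1    2    2    2    2
LCS length = dp[6][6] = 2

2


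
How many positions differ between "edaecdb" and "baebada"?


Comparing "edaecdb" and "baebada" position by position:
  Position 0: 'e' vs 'b' => DIFFER
  Position 1: 'd' vs 'a' => DIFFER
  Position 2: 'a' vs 'e' => DIFFER
  Position 3: 'e' vs 'b' => DIFFER
  Position 4: 'c' vs 'a' => DIFFER
  Position 5: 'd' vs 'd' => same
  Position 6: 'b' vs 'a' => DIFFER
Positions that differ: 6

6


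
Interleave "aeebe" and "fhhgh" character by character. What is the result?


Interleaving "aeebe" and "fhhgh":
  Position 0: 'a' from first, 'f' from second => "af"
  Position 1: 'e' from first, 'h' from second => "eh"
  Position 2: 'e' from first, 'h' from second => "eh"
  Position 3: 'b' from first, 'g' from second => "bg"
  Position 4: 'e' from first, 'h' from second => "eh"
Result: afehehbgeh

afehehbgeh


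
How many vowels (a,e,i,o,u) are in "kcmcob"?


Input: kcmcob
Checking each character:
  'k' at position 0: consonant
  'c' at position 1: consonant
  'm' at position 2: consonant
  'c' at position 3: consonant
  'o' at position 4: vowel (running total: 1)
  'b' at position 5: consonant
Total vowels: 1

1


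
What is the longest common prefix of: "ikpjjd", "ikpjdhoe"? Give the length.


Words: ikpjjd, ikpjdhoe
  Position 0: all 'i' => match
  Position 1: all 'k' => match
  Position 2: all 'p' => match
  Position 3: all 'j' => match
  Position 4: ('j', 'd') => mismatch, stop
LCP = "ikpj" (length 4)

4


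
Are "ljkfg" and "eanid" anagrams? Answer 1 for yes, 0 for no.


Strings: "ljkfg", "eanid"
Sorted first:  fgjkl
Sorted second: adein
Differ at position 0: 'f' vs 'a' => not anagrams

0


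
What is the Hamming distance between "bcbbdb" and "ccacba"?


Comparing "bcbbdb" and "ccacba" position by position:
  Position 0: 'b' vs 'c' => differ
  Position 1: 'c' vs 'c' => same
  Position 2: 'b' vs 'a' => differ
  Position 3: 'b' vs 'c' => differ
  Position 4: 'd' vs 'b' => differ
  Position 5: 'b' vs 'a' => differ
Total differences (Hamming distance): 5

5


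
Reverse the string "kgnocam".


Input: kgnocam
Reading characters right to left:
  Position 6: 'm'
  Position 5: 'a'
  Position 4: 'c'
  Position 3: 'o'
  Position 2: 'n'
  Position 1: 'g'
  Position 0: 'k'
Reversed: macongk

macongk


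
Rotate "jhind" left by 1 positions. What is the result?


Input: "jhind", rotate left by 1
First 1 characters: "j"
Remaining characters: "hind"
Concatenate remaining + first: "hind" + "j" = "hindj"

hindj


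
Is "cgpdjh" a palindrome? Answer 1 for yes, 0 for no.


Input: cgpdjh
Reversed: hjdpgc
  Compare pos 0 ('c') with pos 5 ('h'): MISMATCH
  Compare pos 1 ('g') with pos 4 ('j'): MISMATCH
  Compare pos 2 ('p') with pos 3 ('d'): MISMATCH
Result: not a palindrome

0


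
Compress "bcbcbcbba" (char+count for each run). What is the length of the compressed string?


Input: bcbcbcbba
Runs:
  'b' x 1 => "b1"
  'c' x 1 => "c1"
  'b' x 1 => "b1"
  'c' x 1 => "c1"
  'b' x 1 => "b1"
  'c' x 1 => "c1"
  'b' x 2 => "b2"
  'a' x 1 => "a1"
Compressed: "b1c1b1c1b1c1b2a1"
Compressed length: 16

16


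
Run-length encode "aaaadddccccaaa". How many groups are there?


Input: aaaadddccccaaa
Scanning for consecutive runs:
  Group 1: 'a' x 4 (positions 0-3)
  Group 2: 'd' x 3 (positions 4-6)
  Group 3: 'c' x 4 (positions 7-10)
  Group 4: 'a' x 3 (positions 11-13)
Total groups: 4

4


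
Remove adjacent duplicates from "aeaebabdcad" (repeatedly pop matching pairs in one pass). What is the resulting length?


Input: aeaebabdcad
Stack-based adjacent duplicate removal:
  Read 'a': push. Stack: a
  Read 'e': push. Stack: ae
  Read 'a': push. Stack: aea
  Read 'e': push. Stack: aeae
  Read 'b': push. Stack: aeaeb
  Read 'a': push. Stack: aeaeba
  Read 'b': push. Stack: aeaebab
  Read 'd': push. Stack: aeaebabd
  Read 'c': push. Stack: aeaebabdc
  Read 'a': push. Stack: aeaebabdca
  Read 'd': push. Stack: aeaebabdcad
Final stack: "aeaebabdcad" (length 11)

11


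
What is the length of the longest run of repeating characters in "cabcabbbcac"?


Input: "cabcabbbcac"
Scanning for longest run:
  Position 1 ('a'): new char, reset run to 1
  Position 2 ('b'): new char, reset run to 1
  Position 3 ('c'): new char, reset run to 1
  Position 4 ('a'): new char, reset run to 1
  Position 5 ('b'): new char, reset run to 1
  Position 6 ('b'): continues run of 'b', length=2
  Position 7 ('b'): continues run of 'b', length=3
  Position 8 ('c'): new char, reset run to 1
  Position 9 ('a'): new char, reset run to 1
  Position 10 ('c'): new char, reset run to 1
Longest run: 'b' with length 3

3


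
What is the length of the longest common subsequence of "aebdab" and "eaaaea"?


LCS of "aebdab" and "eaaaea"
DP table:
           e    a    a    a    e    a
      0    0    0    0    0    0    0
  a   0    0    1    1    1    1    1
  e   0    1    1    1    1    2    2
  b   0    1    1    1    1    2    2
  d   0    1    1    1    1    2    2
  a   0    1    2    2    2    2    3
  b   0    1    2    2    2    2    3
LCS length = dp[6][6] = 3

3


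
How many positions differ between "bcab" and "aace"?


Comparing "bcab" and "aace" position by position:
  Position 0: 'b' vs 'a' => DIFFER
  Position 1: 'c' vs 'a' => DIFFER
  Position 2: 'a' vs 'c' => DIFFER
  Position 3: 'b' vs 'e' => DIFFER
Positions that differ: 4

4


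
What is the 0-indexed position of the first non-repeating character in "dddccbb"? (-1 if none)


Input: dddccbb
Character frequencies:
  'b': 2
  'c': 2
  'd': 3
Scanning left to right for freq == 1:
  Position 0 ('d'): freq=3, skip
  Position 1 ('d'): freq=3, skip
  Position 2 ('d'): freq=3, skip
  Position 3 ('c'): freq=2, skip
  Position 4 ('c'): freq=2, skip
  Position 5 ('b'): freq=2, skip
  Position 6 ('b'): freq=2, skip
  No unique character found => answer = -1

-1


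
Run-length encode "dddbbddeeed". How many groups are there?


Input: dddbbddeeed
Scanning for consecutive runs:
  Group 1: 'd' x 3 (positions 0-2)
  Group 2: 'b' x 2 (positions 3-4)
  Group 3: 'd' x 2 (positions 5-6)
  Group 4: 'e' x 3 (positions 7-9)
  Group 5: 'd' x 1 (positions 10-10)
Total groups: 5

5


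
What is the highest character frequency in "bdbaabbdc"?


Input: bdbaabbdc
Character counts:
  'a': 2
  'b': 4
  'c': 1
  'd': 2
Maximum frequency: 4

4


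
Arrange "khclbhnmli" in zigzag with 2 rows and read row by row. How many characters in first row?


Zigzag "khclbhnmli" into 2 rows:
Placing characters:
  'k' => row 0
  'h' => row 1
  'c' => row 0
  'l' => row 1
  'b' => row 0
  'h' => row 1
  'n' => row 0
  'm' => row 1
  'l' => row 0
  'i' => row 1
Rows:
  Row 0: "kcbnl"
  Row 1: "hlhmi"
First row length: 5

5


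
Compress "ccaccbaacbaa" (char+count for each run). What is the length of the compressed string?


Input: ccaccbaacbaa
Runs:
  'c' x 2 => "c2"
  'a' x 1 => "a1"
  'c' x 2 => "c2"
  'b' x 1 => "b1"
  'a' x 2 => "a2"
  'c' x 1 => "c1"
  'b' x 1 => "b1"
  'a' x 2 => "a2"
Compressed: "c2a1c2b1a2c1b1a2"
Compressed length: 16

16


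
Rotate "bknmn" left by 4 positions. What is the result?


Input: "bknmn", rotate left by 4
First 4 characters: "bknm"
Remaining characters: "n"
Concatenate remaining + first: "n" + "bknm" = "nbknm"

nbknm


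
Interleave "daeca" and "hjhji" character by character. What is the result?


Interleaving "daeca" and "hjhji":
  Position 0: 'd' from first, 'h' from second => "dh"
  Position 1: 'a' from first, 'j' from second => "aj"
  Position 2: 'e' from first, 'h' from second => "eh"
  Position 3: 'c' from first, 'j' from second => "cj"
  Position 4: 'a' from first, 'i' from second => "ai"
Result: dhajehcjai

dhajehcjai


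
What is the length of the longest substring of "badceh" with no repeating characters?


Input: "badceh"
Sliding window (track last position of each char):
  Position 0 ('b'): window [0,0] length 1 -- new best
  Position 1 ('a'): window [0,1] length 2 -- new best
  Position 2 ('d'): window [0,2] length 3 -- new best
  Position 3 ('c'): window [0,3] length 4 -- new best
  Position 4 ('e'): window [0,4] length 5 -- new best
  Position 5 ('h'): window [0,5] length 6 -- new best
Longest substring with no repeats: "badceh" with length 6

6


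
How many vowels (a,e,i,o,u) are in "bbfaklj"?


Input: bbfaklj
Checking each character:
  'b' at position 0: consonant
  'b' at position 1: consonant
  'f' at position 2: consonant
  'a' at position 3: vowel (running total: 1)
  'k' at position 4: consonant
  'l' at position 5: consonant
  'j' at position 6: consonant
Total vowels: 1

1


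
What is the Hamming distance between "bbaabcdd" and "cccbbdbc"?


Comparing "bbaabcdd" and "cccbbdbc" position by position:
  Position 0: 'b' vs 'c' => differ
  Position 1: 'b' vs 'c' => differ
  Position 2: 'a' vs 'c' => differ
  Position 3: 'a' vs 'b' => differ
  Position 4: 'b' vs 'b' => same
  Position 5: 'c' vs 'd' => differ
  Position 6: 'd' vs 'b' => differ
  Position 7: 'd' vs 'c' => differ
Total differences (Hamming distance): 7

7


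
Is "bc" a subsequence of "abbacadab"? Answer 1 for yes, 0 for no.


Check if "bc" is a subsequence of "abbacadab"
Greedy scan:
  Position 0 ('a'): no match needed
  Position 1 ('b'): matches sub[0] = 'b'
  Position 2 ('b'): no match needed
  Position 3 ('a'): no match needed
  Position 4 ('c'): matches sub[1] = 'c'
  Position 5 ('a'): no match needed
  Position 6 ('d'): no match needed
  Position 7 ('a'): no match needed
  Position 8 ('b'): no match needed
All 2 characters matched => is a subsequence

1


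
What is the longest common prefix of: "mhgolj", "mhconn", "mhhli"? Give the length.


Words: mhgolj, mhconn, mhhli
  Position 0: all 'm' => match
  Position 1: all 'h' => match
  Position 2: ('g', 'c', 'h') => mismatch, stop
LCP = "mh" (length 2)

2


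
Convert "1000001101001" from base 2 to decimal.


Input: "1000001101001" in base 2
Positional expansion:
  Digit '1' (value 1) x 2^12 = 4096
  Digit '0' (value 0) x 2^11 = 0
  Digit '0' (value 0) x 2^10 = 0
  Digit '0' (value 0) x 2^9 = 0
  Digit '0' (value 0) x 2^8 = 0
  Digit '0' (value 0) x 2^7 = 0
  Digit '1' (value 1) x 2^6 = 64
  Digit '1' (value 1) x 2^5 = 32
  Digit '0' (value 0) x 2^4 = 0
  Digit '1' (value 1) x 2^3 = 8
  Digit '0' (value 0) x 2^2 = 0
  Digit '0' (value 0) x 2^1 = 0
  Digit '1' (value 1) x 2^0 = 1
Sum = 4201

4201


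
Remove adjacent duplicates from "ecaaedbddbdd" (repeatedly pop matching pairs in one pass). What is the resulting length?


Input: ecaaedbddbdd
Stack-based adjacent duplicate removal:
  Read 'e': push. Stack: e
  Read 'c': push. Stack: ec
  Read 'a': push. Stack: eca
  Read 'a': matches stack top 'a' => pop. Stack: ec
  Read 'e': push. Stack: ece
  Read 'd': push. Stack: eced
  Read 'b': push. Stack: ecedb
  Read 'd': push. Stack: ecedbd
  Read 'd': matches stack top 'd' => pop. Stack: ecedb
  Read 'b': matches stack top 'b' => pop. Stack: eced
  Read 'd': matches stack top 'd' => pop. Stack: ece
  Read 'd': push. Stack: eced
Final stack: "eced" (length 4)

4


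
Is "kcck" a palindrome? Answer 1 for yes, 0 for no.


Input: kcck
Reversed: kcck
  Compare pos 0 ('k') with pos 3 ('k'): match
  Compare pos 1 ('c') with pos 2 ('c'): match
Result: palindrome

1


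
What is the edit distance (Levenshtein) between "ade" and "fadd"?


Computing edit distance: "ade" -> "fadd"
DP table:
           f    a    d    d
      0    1    2    3    4
  a   1    1    1    2    3
  d   2    2    2    1    2
  e   3    3    3    2    2
Edit distance = dp[3][4] = 2

2


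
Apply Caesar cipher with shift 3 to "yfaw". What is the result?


Caesar cipher: shift "yfaw" by 3
  'y' (pos 24) + 3 = pos 1 = 'b'
  'f' (pos 5) + 3 = pos 8 = 'i'
  'a' (pos 0) + 3 = pos 3 = 'd'
  'w' (pos 22) + 3 = pos 25 = 'z'
Result: bidz

bidz


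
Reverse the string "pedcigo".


Input: pedcigo
Reading characters right to left:
  Position 6: 'o'
  Position 5: 'g'
  Position 4: 'i'
  Position 3: 'c'
  Position 2: 'd'
  Position 1: 'e'
  Position 0: 'p'
Reversed: ogicdep

ogicdep


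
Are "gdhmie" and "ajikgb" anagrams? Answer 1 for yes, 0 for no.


Strings: "gdhmie", "ajikgb"
Sorted first:  deghim
Sorted second: abgijk
Differ at position 0: 'd' vs 'a' => not anagrams

0


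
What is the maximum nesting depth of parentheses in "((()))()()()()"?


Input: "((()))()()()()"
Tracking depth:
  Position 0 '(': depth becomes 1
  Position 1 '(': depth becomes 2
  Position 2 '(': depth becomes 3
  Position 3 ')': depth becomes 2
  Position 4 ')': depth becomes 1
  Position 5 ')': depth becomes 0
  Position 6 '(': depth becomes 1
  Position 7 ')': depth becomes 0
  Position 8 '(': depth becomes 1
  Position 9 ')': depth becomes 0
  Position 10 '(': depth becomes 1
  Position 11 ')': depth becomes 0
  Position 12 '(': depth becomes 1
  Position 13 ')': depth becomes 0
Maximum depth reached: 3

3


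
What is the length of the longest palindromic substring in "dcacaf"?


Input: "dcacaf"
Checking substrings for palindromes:
  [1:4] "cac" (len 3) => palindrome
  [2:5] "aca" (len 3) => palindrome
Longest palindromic substring: "cac" with length 3

3


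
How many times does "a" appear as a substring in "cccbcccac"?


Searching for "a" in "cccbcccac"
Scanning each position:
  Position 0: "c" => no
  Position 1: "c" => no
  Position 2: "c" => no
  Position 3: "b" => no
  Position 4: "c" => no
  Position 5: "c" => no
  Position 6: "c" => no
  Position 7: "a" => MATCH
  Position 8: "c" => no
Total occurrences: 1

1


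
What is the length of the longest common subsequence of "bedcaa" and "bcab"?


LCS of "bedcaa" and "bcab"
DP table:
           b    c    a    b
      0    0    0    0    0
  b   0    1    1    1    1
  e   0    1    1    1    1
  d   0    1    1    1    1
  c   0    1    2    2    2
  a   0    1    2    3    3
  a   0    1    2    3    3
LCS length = dp[6][4] = 3

3


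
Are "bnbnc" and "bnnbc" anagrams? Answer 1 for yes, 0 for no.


Strings: "bnbnc", "bnnbc"
Sorted first:  bbcnn
Sorted second: bbcnn
Sorted forms match => anagrams

1


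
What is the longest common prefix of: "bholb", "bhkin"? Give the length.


Words: bholb, bhkin
  Position 0: all 'b' => match
  Position 1: all 'h' => match
  Position 2: ('o', 'k') => mismatch, stop
LCP = "bh" (length 2)

2


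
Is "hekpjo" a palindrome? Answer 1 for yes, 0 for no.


Input: hekpjo
Reversed: ojpkeh
  Compare pos 0 ('h') with pos 5 ('o'): MISMATCH
  Compare pos 1 ('e') with pos 4 ('j'): MISMATCH
  Compare pos 2 ('k') with pos 3 ('p'): MISMATCH
Result: not a palindrome

0


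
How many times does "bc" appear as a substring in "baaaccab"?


Searching for "bc" in "baaaccab"
Scanning each position:
  Position 0: "ba" => no
  Position 1: "aa" => no
  Position 2: "aa" => no
  Position 3: "ac" => no
  Position 4: "cc" => no
  Position 5: "ca" => no
  Position 6: "ab" => no
Total occurrences: 0

0


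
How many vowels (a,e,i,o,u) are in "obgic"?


Input: obgic
Checking each character:
  'o' at position 0: vowel (running total: 1)
  'b' at position 1: consonant
  'g' at position 2: consonant
  'i' at position 3: vowel (running total: 2)
  'c' at position 4: consonant
Total vowels: 2

2


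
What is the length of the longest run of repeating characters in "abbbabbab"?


Input: "abbbabbab"
Scanning for longest run:
  Position 1 ('b'): new char, reset run to 1
  Position 2 ('b'): continues run of 'b', length=2
  Position 3 ('b'): continues run of 'b', length=3
  Position 4 ('a'): new char, reset run to 1
  Position 5 ('b'): new char, reset run to 1
  Position 6 ('b'): continues run of 'b', length=2
  Position 7 ('a'): new char, reset run to 1
  Position 8 ('b'): new char, reset run to 1
Longest run: 'b' with length 3

3


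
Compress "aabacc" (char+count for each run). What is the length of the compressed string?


Input: aabacc
Runs:
  'a' x 2 => "a2"
  'b' x 1 => "b1"
  'a' x 1 => "a1"
  'c' x 2 => "c2"
Compressed: "a2b1a1c2"
Compressed length: 8

8


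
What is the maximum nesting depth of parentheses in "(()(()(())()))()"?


Input: "(()(()(())()))()"
Tracking depth:
  Position 0 '(': depth becomes 1
  Position 1 '(': depth becomes 2
  Position 2 ')': depth becomes 1
  Position 3 '(': depth becomes 2
  Position 4 '(': depth becomes 3
  Position 5 ')': depth becomes 2
  Position 6 '(': depth becomes 3
  Position 7 '(': depth becomes 4
  Position 8 ')': depth becomes 3
  Position 9 ')': depth becomes 2
  Position 10 '(': depth becomes 3
  Position 11 ')': depth becomes 2
  Position 12 ')': depth becomes 1
  Position 13 ')': depth becomes 0
  Position 14 '(': depth becomes 1
  Position 15 ')': depth becomes 0
Maximum depth reached: 4

4


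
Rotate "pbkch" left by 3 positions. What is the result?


Input: "pbkch", rotate left by 3
First 3 characters: "pbk"
Remaining characters: "ch"
Concatenate remaining + first: "ch" + "pbk" = "chpbk"

chpbk


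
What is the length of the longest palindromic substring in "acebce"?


Input: "acebce"
Checking substrings for palindromes:
  No multi-char palindromic substrings found
Longest palindromic substring: "a" with length 1

1


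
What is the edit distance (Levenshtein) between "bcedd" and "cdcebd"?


Computing edit distance: "bcedd" -> "cdcebd"
DP table:
           c    d    c    e    b    d
      0    1    2    3    4    5    6
  b   1    1    2    3    4    4    5
  c   2    1    2    2    3    4    5
  e   3    2    2    3    2    3    4
  d   4    3    2    3    3    3    3
  d   5    4    3    3    4    4    3
Edit distance = dp[5][6] = 3

3


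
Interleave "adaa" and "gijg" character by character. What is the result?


Interleaving "adaa" and "gijg":
  Position 0: 'a' from first, 'g' from second => "ag"
  Position 1: 'd' from first, 'i' from second => "di"
  Position 2: 'a' from first, 'j' from second => "aj"
  Position 3: 'a' from first, 'g' from second => "ag"
Result: agdiajag

agdiajag


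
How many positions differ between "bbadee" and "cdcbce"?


Comparing "bbadee" and "cdcbce" position by position:
  Position 0: 'b' vs 'c' => DIFFER
  Position 1: 'b' vs 'd' => DIFFER
  Position 2: 'a' vs 'c' => DIFFER
  Position 3: 'd' vs 'b' => DIFFER
  Position 4: 'e' vs 'c' => DIFFER
  Position 5: 'e' vs 'e' => same
Positions that differ: 5

5


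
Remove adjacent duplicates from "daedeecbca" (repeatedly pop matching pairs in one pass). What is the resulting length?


Input: daedeecbca
Stack-based adjacent duplicate removal:
  Read 'd': push. Stack: d
  Read 'a': push. Stack: da
  Read 'e': push. Stack: dae
  Read 'd': push. Stack: daed
  Read 'e': push. Stack: daede
  Read 'e': matches stack top 'e' => pop. Stack: daed
  Read 'c': push. Stack: daedc
  Read 'b': push. Stack: daedcb
  Read 'c': push. Stack: daedcbc
  Read 'a': push. Stack: daedcbca
Final stack: "daedcbca" (length 8)

8


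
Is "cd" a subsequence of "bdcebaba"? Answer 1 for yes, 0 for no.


Check if "cd" is a subsequence of "bdcebaba"
Greedy scan:
  Position 0 ('b'): no match needed
  Position 1 ('d'): no match needed
  Position 2 ('c'): matches sub[0] = 'c'
  Position 3 ('e'): no match needed
  Position 4 ('b'): no match needed
  Position 5 ('a'): no match needed
  Position 6 ('b'): no match needed
  Position 7 ('a'): no match needed
Only matched 1/2 characters => not a subsequence

0


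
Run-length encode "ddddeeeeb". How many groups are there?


Input: ddddeeeeb
Scanning for consecutive runs:
  Group 1: 'd' x 4 (positions 0-3)
  Group 2: 'e' x 4 (positions 4-7)
  Group 3: 'b' x 1 (positions 8-8)
Total groups: 3

3


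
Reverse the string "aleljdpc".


Input: aleljdpc
Reading characters right to left:
  Position 7: 'c'
  Position 6: 'p'
  Position 5: 'd'
  Position 4: 'j'
  Position 3: 'l'
  Position 2: 'e'
  Position 1: 'l'
  Position 0: 'a'
Reversed: cpdjlela

cpdjlela


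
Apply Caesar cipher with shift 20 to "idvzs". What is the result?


Caesar cipher: shift "idvzs" by 20
  'i' (pos 8) + 20 = pos 2 = 'c'
  'd' (pos 3) + 20 = pos 23 = 'x'
  'v' (pos 21) + 20 = pos 15 = 'p'
  'z' (pos 25) + 20 = pos 19 = 't'
  's' (pos 18) + 20 = pos 12 = 'm'
Result: cxptm

cxptm


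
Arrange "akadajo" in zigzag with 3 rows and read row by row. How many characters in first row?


Zigzag "akadajo" into 3 rows:
Placing characters:
  'a' => row 0
  'k' => row 1
  'a' => row 2
  'd' => row 1
  'a' => row 0
  'j' => row 1
  'o' => row 2
Rows:
  Row 0: "aa"
  Row 1: "kdj"
  Row 2: "ao"
First row length: 2

2


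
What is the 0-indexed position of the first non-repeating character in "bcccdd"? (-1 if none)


Input: bcccdd
Character frequencies:
  'b': 1
  'c': 3
  'd': 2
Scanning left to right for freq == 1:
  Position 0 ('b'): unique! => answer = 0

0


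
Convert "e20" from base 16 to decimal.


Input: "e20" in base 16
Positional expansion:
  Digit 'e' (value 14) x 16^2 = 3584
  Digit '2' (value 2) x 16^1 = 32
  Digit '0' (value 0) x 16^0 = 0
Sum = 3616

3616


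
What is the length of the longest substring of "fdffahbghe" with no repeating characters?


Input: "fdffahbghe"
Sliding window (track last position of each char):
  Position 0 ('f'): window [0,0] length 1 -- new best
  Position 1 ('d'): window [0,1] length 2 -- new best
  Position 2 ('f'): repeat (last at 0), move window start to 1
  Position 2 ('f'): window [1,2] length 2
  Position 3 ('f'): repeat (last at 2), move window start to 3
  Position 3 ('f'): window [3,3] length 1
  Position 4 ('a'): window [3,4] length 2
  Position 5 ('h'): window [3,5] length 3 -- new best
  Position 6 ('b'): window [3,6] length 4 -- new best
  Position 7 ('g'): window [3,7] length 5 -- new best
  Position 8 ('h'): repeat (last at 5), move window start to 6
  Position 8 ('h'): window [6,8] length 3
  Position 9 ('e'): window [6,9] length 4
Longest substring with no repeats: "fahbg" with length 5

5


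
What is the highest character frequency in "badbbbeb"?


Input: badbbbeb
Character counts:
  'a': 1
  'b': 5
  'd': 1
  'e': 1
Maximum frequency: 5

5


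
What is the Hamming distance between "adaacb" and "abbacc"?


Comparing "adaacb" and "abbacc" position by position:
  Position 0: 'a' vs 'a' => same
  Position 1: 'd' vs 'b' => differ
  Position 2: 'a' vs 'b' => differ
  Position 3: 'a' vs 'a' => same
  Position 4: 'c' vs 'c' => same
  Position 5: 'b' vs 'c' => differ
Total differences (Hamming distance): 3

3


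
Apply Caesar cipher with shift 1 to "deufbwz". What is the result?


Caesar cipher: shift "deufbwz" by 1
  'd' (pos 3) + 1 = pos 4 = 'e'
  'e' (pos 4) + 1 = pos 5 = 'f'
  'u' (pos 20) + 1 = pos 21 = 'v'
  'f' (pos 5) + 1 = pos 6 = 'g'
  'b' (pos 1) + 1 = pos 2 = 'c'
  'w' (pos 22) + 1 = pos 23 = 'x'
  'z' (pos 25) + 1 = pos 0 = 'a'
Result: efvgcxa

efvgcxa


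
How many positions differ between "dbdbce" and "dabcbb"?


Comparing "dbdbce" and "dabcbb" position by position:
  Position 0: 'd' vs 'd' => same
  Position 1: 'b' vs 'a' => DIFFER
  Position 2: 'd' vs 'b' => DIFFER
  Position 3: 'b' vs 'c' => DIFFER
  Position 4: 'c' vs 'b' => DIFFER
  Position 5: 'e' vs 'b' => DIFFER
Positions that differ: 5

5


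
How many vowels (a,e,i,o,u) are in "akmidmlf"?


Input: akmidmlf
Checking each character:
  'a' at position 0: vowel (running total: 1)
  'k' at position 1: consonant
  'm' at position 2: consonant
  'i' at position 3: vowel (running total: 2)
  'd' at position 4: consonant
  'm' at position 5: consonant
  'l' at position 6: consonant
  'f' at position 7: consonant
Total vowels: 2

2


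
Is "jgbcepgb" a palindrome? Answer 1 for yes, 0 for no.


Input: jgbcepgb
Reversed: bgpecbgj
  Compare pos 0 ('j') with pos 7 ('b'): MISMATCH
  Compare pos 1 ('g') with pos 6 ('g'): match
  Compare pos 2 ('b') with pos 5 ('p'): MISMATCH
  Compare pos 3 ('c') with pos 4 ('e'): MISMATCH
Result: not a palindrome

0


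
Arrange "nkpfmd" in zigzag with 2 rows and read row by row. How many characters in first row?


Zigzag "nkpfmd" into 2 rows:
Placing characters:
  'n' => row 0
  'k' => row 1
  'p' => row 0
  'f' => row 1
  'm' => row 0
  'd' => row 1
Rows:
  Row 0: "npm"
  Row 1: "kfd"
First row length: 3

3


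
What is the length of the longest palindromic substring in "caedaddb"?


Input: "caedaddb"
Checking substrings for palindromes:
  [3:6] "dad" (len 3) => palindrome
  [5:7] "dd" (len 2) => palindrome
Longest palindromic substring: "dad" with length 3

3


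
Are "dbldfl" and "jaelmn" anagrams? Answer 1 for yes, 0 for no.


Strings: "dbldfl", "jaelmn"
Sorted first:  bddfll
Sorted second: aejlmn
Differ at position 0: 'b' vs 'a' => not anagrams

0


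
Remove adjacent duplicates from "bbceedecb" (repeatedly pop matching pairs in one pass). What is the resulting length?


Input: bbceedecb
Stack-based adjacent duplicate removal:
  Read 'b': push. Stack: b
  Read 'b': matches stack top 'b' => pop. Stack: (empty)
  Read 'c': push. Stack: c
  Read 'e': push. Stack: ce
  Read 'e': matches stack top 'e' => pop. Stack: c
  Read 'd': push. Stack: cd
  Read 'e': push. Stack: cde
  Read 'c': push. Stack: cdec
  Read 'b': push. Stack: cdecb
Final stack: "cdecb" (length 5)

5


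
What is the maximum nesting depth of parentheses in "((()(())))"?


Input: "((()(())))"
Tracking depth:
  Position 0 '(': depth becomes 1
  Position 1 '(': depth becomes 2
  Position 2 '(': depth becomes 3
  Position 3 ')': depth becomes 2
  Position 4 '(': depth becomes 3
  Position 5 '(': depth becomes 4
  Position 6 ')': depth becomes 3
  Position 7 ')': depth becomes 2
  Position 8 ')': depth becomes 1
  Position 9 ')': depth becomes 0
Maximum depth reached: 4

4


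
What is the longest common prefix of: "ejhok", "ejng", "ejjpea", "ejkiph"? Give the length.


Words: ejhok, ejng, ejjpea, ejkiph
  Position 0: all 'e' => match
  Position 1: all 'j' => match
  Position 2: ('h', 'n', 'j', 'k') => mismatch, stop
LCP = "ej" (length 2)

2


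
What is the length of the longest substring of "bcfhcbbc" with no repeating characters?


Input: "bcfhcbbc"
Sliding window (track last position of each char):
  Position 0 ('b'): window [0,0] length 1 -- new best
  Position 1 ('c'): window [0,1] length 2 -- new best
  Position 2 ('f'): window [0,2] length 3 -- new best
  Position 3 ('h'): window [0,3] length 4 -- new best
  Position 4 ('c'): repeat (last at 1), move window start to 2
  Position 4 ('c'): window [2,4] length 3
  Position 5 ('b'): window [2,5] length 4
  Position 6 ('b'): repeat (last at 5), move window start to 6
  Position 6 ('b'): window [6,6] length 1
  Position 7 ('c'): window [6,7] length 2
Longest substring with no repeats: "bcfh" with length 4

4


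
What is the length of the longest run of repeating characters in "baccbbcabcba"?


Input: "baccbbcabcba"
Scanning for longest run:
  Position 1 ('a'): new char, reset run to 1
  Position 2 ('c'): new char, reset run to 1
  Position 3 ('c'): continues run of 'c', length=2
  Position 4 ('b'): new char, reset run to 1
  Position 5 ('b'): continues run of 'b', length=2
  Position 6 ('c'): new char, reset run to 1
  Position 7 ('a'): new char, reset run to 1
  Position 8 ('b'): new char, reset run to 1
  Position 9 ('c'): new char, reset run to 1
  Position 10 ('b'): new char, reset run to 1
  Position 11 ('a'): new char, reset run to 1
Longest run: 'c' with length 2

2


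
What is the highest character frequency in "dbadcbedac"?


Input: dbadcbedac
Character counts:
  'a': 2
  'b': 2
  'c': 2
  'd': 3
  'e': 1
Maximum frequency: 3

3


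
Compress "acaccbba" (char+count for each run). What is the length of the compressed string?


Input: acaccbba
Runs:
  'a' x 1 => "a1"
  'c' x 1 => "c1"
  'a' x 1 => "a1"
  'c' x 2 => "c2"
  'b' x 2 => "b2"
  'a' x 1 => "a1"
Compressed: "a1c1a1c2b2a1"
Compressed length: 12

12


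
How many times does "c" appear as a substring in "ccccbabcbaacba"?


Searching for "c" in "ccccbabcbaacba"
Scanning each position:
  Position 0: "c" => MATCH
  Position 1: "c" => MATCH
  Position 2: "c" => MATCH
  Position 3: "c" => MATCH
  Position 4: "b" => no
  Position 5: "a" => no
  Position 6: "b" => no
  Position 7: "c" => MATCH
  Position 8: "b" => no
  Position 9: "a" => no
  Position 10: "a" => no
  Position 11: "c" => MATCH
  Position 12: "b" => no
  Position 13: "a" => no
Total occurrences: 6

6


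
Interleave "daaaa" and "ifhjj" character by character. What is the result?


Interleaving "daaaa" and "ifhjj":
  Position 0: 'd' from first, 'i' from second => "di"
  Position 1: 'a' from first, 'f' from second => "af"
  Position 2: 'a' from first, 'h' from second => "ah"
  Position 3: 'a' from first, 'j' from second => "aj"
  Position 4: 'a' from first, 'j' from second => "aj"
Result: diafahajaj

diafahajaj


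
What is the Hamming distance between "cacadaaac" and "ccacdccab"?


Comparing "cacadaaac" and "ccacdccab" position by position:
  Position 0: 'c' vs 'c' => same
  Position 1: 'a' vs 'c' => differ
  Position 2: 'c' vs 'a' => differ
  Position 3: 'a' vs 'c' => differ
  Position 4: 'd' vs 'd' => same
  Position 5: 'a' vs 'c' => differ
  Position 6: 'a' vs 'c' => differ
  Position 7: 'a' vs 'a' => same
  Position 8: 'c' vs 'b' => differ
Total differences (Hamming distance): 6

6


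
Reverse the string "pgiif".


Input: pgiif
Reading characters right to left:
  Position 4: 'f'
  Position 3: 'i'
  Position 2: 'i'
  Position 1: 'g'
  Position 0: 'p'
Reversed: fiigp

fiigp


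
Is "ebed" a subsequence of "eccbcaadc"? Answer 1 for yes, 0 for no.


Check if "ebed" is a subsequence of "eccbcaadc"
Greedy scan:
  Position 0 ('e'): matches sub[0] = 'e'
  Position 1 ('c'): no match needed
  Position 2 ('c'): no match needed
  Position 3 ('b'): matches sub[1] = 'b'
  Position 4 ('c'): no match needed
  Position 5 ('a'): no match needed
  Position 6 ('a'): no match needed
  Position 7 ('d'): no match needed
  Position 8 ('c'): no match needed
Only matched 2/4 characters => not a subsequence

0


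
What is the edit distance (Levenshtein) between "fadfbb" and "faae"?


Computing edit distance: "fadfbb" -> "faae"
DP table:
           f    a    a    e
      0    1    2    3    4
  f   1    0    1    2    3
  a   2    1    0    1    2
  d   3    2    1    1    2
  f   4    3    2    2    2
  b   5    4    3    3    3
  b   6    5    4    4    4
Edit distance = dp[6][4] = 4

4


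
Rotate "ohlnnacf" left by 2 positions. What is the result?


Input: "ohlnnacf", rotate left by 2
First 2 characters: "oh"
Remaining characters: "lnnacf"
Concatenate remaining + first: "lnnacf" + "oh" = "lnnacfoh"

lnnacfoh


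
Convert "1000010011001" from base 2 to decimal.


Input: "1000010011001" in base 2
Positional expansion:
  Digit '1' (value 1) x 2^12 = 4096
  Digit '0' (value 0) x 2^11 = 0
  Digit '0' (value 0) x 2^10 = 0
  Digit '0' (value 0) x 2^9 = 0
  Digit '0' (value 0) x 2^8 = 0
  Digit '1' (value 1) x 2^7 = 128
  Digit '0' (value 0) x 2^6 = 0
  Digit '0' (value 0) x 2^5 = 0
  Digit '1' (value 1) x 2^4 = 16
  Digit '1' (value 1) x 2^3 = 8
  Digit '0' (value 0) x 2^2 = 0
  Digit '0' (value 0) x 2^1 = 0
  Digit '1' (value 1) x 2^0 = 1
Sum = 4249

4249
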